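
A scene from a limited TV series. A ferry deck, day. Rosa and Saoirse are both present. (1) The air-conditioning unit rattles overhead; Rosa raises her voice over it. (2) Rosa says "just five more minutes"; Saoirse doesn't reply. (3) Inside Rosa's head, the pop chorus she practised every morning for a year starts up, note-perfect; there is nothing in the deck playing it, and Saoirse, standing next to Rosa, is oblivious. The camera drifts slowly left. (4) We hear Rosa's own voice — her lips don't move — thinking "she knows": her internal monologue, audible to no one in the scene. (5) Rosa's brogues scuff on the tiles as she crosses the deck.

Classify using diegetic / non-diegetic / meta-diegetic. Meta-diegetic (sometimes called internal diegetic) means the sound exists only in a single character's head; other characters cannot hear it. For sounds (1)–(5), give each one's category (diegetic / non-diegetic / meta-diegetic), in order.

diegetic, diegetic, meta-diegetic, meta-diegetic, diegetic

Sound (1): the air-conditioning unit is part of the location's real environment, so diegetic.
(2) is diegetic: on-screen dialogue — Rosa speaks and Saoirse is there to hear.
(3) is meta-diegetic: the music is a memory playing inside Rosa's mind alone; no real-world source, Saoirse can't hear it.
Sound (4): it's Rosa's unspoken thought, heard only by the audience via her subjectivity, so meta-diegetic.
(5) it's the physical sound of Rosa moving in the space → diegetic.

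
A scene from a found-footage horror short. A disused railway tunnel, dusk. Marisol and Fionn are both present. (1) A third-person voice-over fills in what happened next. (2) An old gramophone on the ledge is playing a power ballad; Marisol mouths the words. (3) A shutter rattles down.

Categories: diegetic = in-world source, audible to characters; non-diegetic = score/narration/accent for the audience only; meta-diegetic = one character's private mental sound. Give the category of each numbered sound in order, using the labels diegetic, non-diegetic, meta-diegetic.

Sound (1): external voice-over — not a character, not heard by anyone in the scene, so non-diegetic.
(2) is diegetic: the music comes from an on-screen device that Marisol responds to.
(3) an in-world source (a shutter); characters could hear it → diegetic.

non-diegetic, diegetic, diegetic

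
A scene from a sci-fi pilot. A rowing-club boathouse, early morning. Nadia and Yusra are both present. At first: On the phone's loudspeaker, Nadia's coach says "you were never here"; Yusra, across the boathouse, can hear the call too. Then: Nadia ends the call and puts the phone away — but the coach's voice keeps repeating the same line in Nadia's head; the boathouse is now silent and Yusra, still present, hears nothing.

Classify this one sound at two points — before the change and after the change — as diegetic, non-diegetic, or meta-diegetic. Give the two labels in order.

Before the change: the loudspeaker is an in-world source; both Nadia and Yusra hear the call → diegetic.
After the change: with the phone off, the voice continues only as Nadia's private mental replay — Yusra can't hear it → meta-diegetic.

diegetic, meta-diegetic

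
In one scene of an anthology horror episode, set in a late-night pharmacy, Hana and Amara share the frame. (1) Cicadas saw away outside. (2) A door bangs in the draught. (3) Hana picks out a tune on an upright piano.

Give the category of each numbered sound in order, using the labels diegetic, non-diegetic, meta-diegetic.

(1) is diegetic: cicadas is part of the location's real environment.
Sound (2): a door is a real object/event in the scene's world, so diegetic.
(3) is diegetic: the instrument and the performer are both in the scene.

diegetic, diegetic, diegetic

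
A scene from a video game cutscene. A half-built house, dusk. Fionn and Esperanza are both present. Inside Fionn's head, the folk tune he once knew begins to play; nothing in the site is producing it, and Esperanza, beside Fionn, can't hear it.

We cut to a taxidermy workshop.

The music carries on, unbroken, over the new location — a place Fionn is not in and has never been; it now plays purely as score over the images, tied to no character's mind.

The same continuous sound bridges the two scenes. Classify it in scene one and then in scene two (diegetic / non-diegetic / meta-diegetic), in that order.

Scene one: the music exists only inside Fionn's mind; Esperanza can't hear it → meta-diegetic.
Scene two: it's detached from Fionn entirely and plays over unrelated images with no in-world source — conventional underscore → non-diegetic.

meta-diegetic, non-diegetic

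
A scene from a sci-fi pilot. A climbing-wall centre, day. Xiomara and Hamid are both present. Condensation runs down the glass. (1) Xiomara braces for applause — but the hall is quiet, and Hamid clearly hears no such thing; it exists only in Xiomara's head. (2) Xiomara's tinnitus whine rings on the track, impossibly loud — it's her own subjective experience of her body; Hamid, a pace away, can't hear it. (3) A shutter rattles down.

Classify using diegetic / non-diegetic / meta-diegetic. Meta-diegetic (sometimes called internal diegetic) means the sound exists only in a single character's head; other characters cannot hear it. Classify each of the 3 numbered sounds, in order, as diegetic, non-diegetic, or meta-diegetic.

meta-diegetic, meta-diegetic, diegetic

(1) Xiomara alone 'hears' it — an imagined sound, not present in the space → meta-diegetic.
(2) it's Xiomara's internal bodily sensation rendered as sound; only Xiomara 'hears' it → meta-diegetic.
(3) the sound comes from a shutter physically present in the location → diegetic.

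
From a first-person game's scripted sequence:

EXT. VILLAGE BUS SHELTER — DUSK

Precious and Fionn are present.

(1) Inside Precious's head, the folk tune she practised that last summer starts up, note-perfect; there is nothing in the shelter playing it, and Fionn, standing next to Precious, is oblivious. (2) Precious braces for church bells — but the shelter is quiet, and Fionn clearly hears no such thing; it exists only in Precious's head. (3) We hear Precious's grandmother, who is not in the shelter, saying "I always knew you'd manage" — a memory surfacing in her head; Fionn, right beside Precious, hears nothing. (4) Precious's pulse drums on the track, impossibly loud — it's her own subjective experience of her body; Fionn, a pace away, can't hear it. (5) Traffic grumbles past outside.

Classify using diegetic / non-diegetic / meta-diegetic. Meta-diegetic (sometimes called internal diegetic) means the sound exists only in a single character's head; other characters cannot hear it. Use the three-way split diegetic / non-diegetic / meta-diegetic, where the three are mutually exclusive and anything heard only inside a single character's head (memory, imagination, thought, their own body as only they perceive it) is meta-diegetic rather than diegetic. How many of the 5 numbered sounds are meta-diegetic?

(1) is meta-diegetic: the music is a memory playing inside Precious's mind alone; no real-world source, Fionn can't hear it.
(2) is meta-diegetic: Precious alone 'hears' it — an imagined sound, not present in the space.
Sound (3): it's Precious's recollection rendered as sound; the other character can't hear it, so meta-diegetic.
Sound (4): it's Precious's internal bodily sensation rendered as sound; only Precious 'hears' it, so meta-diegetic.
(5) is diegetic: ambient/room sound belonging to the story's physical space.
So 4 of the 5 are meta-diegetic: (1), (2), (3), (4).

4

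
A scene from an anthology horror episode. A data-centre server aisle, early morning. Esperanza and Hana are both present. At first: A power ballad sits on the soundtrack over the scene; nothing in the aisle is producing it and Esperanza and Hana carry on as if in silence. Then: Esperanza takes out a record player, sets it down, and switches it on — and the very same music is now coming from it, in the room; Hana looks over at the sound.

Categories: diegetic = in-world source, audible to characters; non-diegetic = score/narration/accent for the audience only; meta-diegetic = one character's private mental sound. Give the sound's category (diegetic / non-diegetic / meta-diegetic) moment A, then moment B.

non-diegetic, diegetic

Moment A: no in-world source exists and no character can hear it — underscore → non-diegetic.
Moment B: a record player is now a real source in the story world and the characters hear it → diegetic.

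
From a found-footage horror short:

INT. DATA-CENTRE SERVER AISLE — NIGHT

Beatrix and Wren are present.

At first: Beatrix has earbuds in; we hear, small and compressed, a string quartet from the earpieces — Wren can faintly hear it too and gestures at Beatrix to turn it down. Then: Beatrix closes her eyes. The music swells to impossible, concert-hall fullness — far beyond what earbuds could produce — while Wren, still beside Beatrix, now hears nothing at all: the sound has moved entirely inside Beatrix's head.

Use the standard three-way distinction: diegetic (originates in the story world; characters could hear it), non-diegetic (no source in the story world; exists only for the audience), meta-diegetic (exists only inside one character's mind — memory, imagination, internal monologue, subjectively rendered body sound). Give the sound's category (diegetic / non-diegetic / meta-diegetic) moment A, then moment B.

Moment A: the earbuds are a physical source both characters can hear → diegetic.
Moment B: the music now exists only as Beatrix's subjective experience; Wren can no longer hear it → meta-diegetic.

diegetic, meta-diegetic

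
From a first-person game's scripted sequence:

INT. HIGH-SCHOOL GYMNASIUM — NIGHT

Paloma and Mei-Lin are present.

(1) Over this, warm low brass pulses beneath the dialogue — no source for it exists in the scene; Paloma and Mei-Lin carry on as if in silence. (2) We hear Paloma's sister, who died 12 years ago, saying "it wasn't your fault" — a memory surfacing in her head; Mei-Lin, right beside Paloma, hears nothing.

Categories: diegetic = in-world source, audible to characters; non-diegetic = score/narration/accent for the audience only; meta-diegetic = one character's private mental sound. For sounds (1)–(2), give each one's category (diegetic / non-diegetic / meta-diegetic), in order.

Sound (1): nothing in the gym produces it and the characters don't hear it — pure soundtrack, so non-diegetic.
Sound (2): a remembered line, private to Paloma — not present in the room, not audible to Mei-Lin, so meta-diegetic.

non-diegetic, meta-diegetic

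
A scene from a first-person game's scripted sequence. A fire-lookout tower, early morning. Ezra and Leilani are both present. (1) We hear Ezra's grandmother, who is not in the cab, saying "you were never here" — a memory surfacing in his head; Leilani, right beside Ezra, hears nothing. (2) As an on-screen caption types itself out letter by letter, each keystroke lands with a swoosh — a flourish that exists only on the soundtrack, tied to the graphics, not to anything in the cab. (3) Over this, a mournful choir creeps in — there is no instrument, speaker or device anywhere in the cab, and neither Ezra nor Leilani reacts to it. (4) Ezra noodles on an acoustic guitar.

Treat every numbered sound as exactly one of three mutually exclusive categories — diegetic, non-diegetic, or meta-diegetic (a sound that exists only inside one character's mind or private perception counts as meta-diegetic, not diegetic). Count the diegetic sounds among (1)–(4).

(1) a remembered line, private to Ezra — not present in the room, not audible to Leilani → meta-diegetic.
(2) the caption isn't part of the story world, so neither is the sound tied to it → non-diegetic.
(3) is non-diegetic: nothing in the cab produces it and the characters don't hear it — pure soundtrack.
(4) is diegetic: the instrument and the performer are both in the scene.
So 1 of the 4 is diegetic: (4).

1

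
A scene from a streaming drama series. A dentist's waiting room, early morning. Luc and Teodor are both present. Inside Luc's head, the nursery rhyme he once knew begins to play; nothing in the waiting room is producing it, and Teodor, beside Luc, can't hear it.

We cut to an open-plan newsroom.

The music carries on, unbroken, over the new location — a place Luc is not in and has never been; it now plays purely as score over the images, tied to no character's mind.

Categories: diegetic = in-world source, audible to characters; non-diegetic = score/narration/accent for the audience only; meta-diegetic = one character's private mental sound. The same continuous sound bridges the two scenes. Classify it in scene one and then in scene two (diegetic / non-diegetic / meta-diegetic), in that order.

Scene one: the music exists only inside Luc's mind; Teodor can't hear it → meta-diegetic.
Scene two: it's detached from Luc entirely and plays over unrelated images with no in-world source — conventional underscore → non-diegetic.

meta-diegetic, non-diegetic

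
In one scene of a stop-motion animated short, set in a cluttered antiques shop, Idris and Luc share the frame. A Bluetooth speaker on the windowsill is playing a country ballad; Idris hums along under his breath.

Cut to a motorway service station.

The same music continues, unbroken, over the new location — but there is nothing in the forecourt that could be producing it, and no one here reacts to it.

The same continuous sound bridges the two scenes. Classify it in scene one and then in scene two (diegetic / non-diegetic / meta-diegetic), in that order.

Scene one: a Bluetooth speaker is an on-screen source and Idris reacts to it → diegetic.
Scene two: there is no source in the forecourt and no one hears it — it's now underscore → non-diegetic.

diegetic, non-diegetic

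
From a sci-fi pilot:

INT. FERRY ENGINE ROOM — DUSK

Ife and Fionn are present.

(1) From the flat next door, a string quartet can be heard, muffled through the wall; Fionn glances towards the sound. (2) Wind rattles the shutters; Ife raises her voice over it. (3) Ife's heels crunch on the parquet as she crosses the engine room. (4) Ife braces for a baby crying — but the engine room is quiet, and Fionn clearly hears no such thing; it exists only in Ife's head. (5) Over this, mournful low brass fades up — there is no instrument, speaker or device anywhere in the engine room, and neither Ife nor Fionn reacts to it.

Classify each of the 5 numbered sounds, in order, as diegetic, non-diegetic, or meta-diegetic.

diegetic, diegetic, diegetic, meta-diegetic, non-diegetic

(1) is diegetic: it's coming from the flat next door — a location within the story world — and Fionn reacts.
(2) is diegetic: it's the actual ambient sound of the location.
(3) is diegetic: a character's body making contact with the set — an in-world sound.
Sound (4): subjective to Ife: the engine room is silent and Fionn hears nothing, so meta-diegetic.
Sound (5): nothing in the engine room produces it and the characters don't hear it — pure soundtrack, so non-diegetic.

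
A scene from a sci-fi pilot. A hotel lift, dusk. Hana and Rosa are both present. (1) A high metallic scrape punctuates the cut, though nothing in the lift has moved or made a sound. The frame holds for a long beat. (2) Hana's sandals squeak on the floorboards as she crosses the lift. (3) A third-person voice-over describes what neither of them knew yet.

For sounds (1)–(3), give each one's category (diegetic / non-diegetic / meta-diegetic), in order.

Sound (1): an editorial stinger — it belongs to the cut, not the story world, so non-diegetic.
(2) is diegetic: a character's body making contact with the set — an in-world sound.
(3) commentary laid over the scene from outside the fiction → non-diegetic.

non-diegetic, diegetic, non-diegetic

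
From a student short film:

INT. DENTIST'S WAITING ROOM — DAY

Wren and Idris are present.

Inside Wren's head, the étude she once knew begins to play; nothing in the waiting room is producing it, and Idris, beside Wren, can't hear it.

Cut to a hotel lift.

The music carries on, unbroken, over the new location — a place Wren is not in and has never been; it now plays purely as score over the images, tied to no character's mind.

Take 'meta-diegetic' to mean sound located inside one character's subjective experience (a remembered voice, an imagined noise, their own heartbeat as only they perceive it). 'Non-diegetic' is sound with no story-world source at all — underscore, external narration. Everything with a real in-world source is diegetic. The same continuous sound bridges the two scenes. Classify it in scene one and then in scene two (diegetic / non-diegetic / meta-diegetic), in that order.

Scene one: the music exists only inside Wren's mind; Idris can't hear it → meta-diegetic.
Scene two: it's detached from Wren entirely and plays over unrelated images with no in-world source — conventional underscore → non-diegetic.

meta-diegetic, non-diegetic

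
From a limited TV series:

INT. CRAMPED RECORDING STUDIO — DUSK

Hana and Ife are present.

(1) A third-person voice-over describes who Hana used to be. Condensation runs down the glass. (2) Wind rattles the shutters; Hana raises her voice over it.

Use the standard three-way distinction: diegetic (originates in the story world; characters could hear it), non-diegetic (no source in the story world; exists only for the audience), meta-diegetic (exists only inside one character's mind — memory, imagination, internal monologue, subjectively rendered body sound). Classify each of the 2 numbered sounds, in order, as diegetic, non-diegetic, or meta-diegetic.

non-diegetic, diegetic

Sound (1): commentary laid over the scene from outside the fiction, so non-diegetic.
(2) it's the actual ambient sound of the location → diegetic.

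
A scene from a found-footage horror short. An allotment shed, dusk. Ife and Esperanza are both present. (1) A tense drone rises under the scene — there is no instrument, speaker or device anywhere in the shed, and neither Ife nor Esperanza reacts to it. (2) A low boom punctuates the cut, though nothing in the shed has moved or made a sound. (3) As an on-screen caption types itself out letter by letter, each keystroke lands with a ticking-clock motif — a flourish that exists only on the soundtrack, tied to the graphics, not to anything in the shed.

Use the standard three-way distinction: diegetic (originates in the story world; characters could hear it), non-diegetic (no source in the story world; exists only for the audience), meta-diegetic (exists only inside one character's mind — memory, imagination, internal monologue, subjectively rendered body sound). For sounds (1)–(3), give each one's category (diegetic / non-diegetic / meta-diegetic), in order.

(1) it has no source in the story world and no character can hear it — it's underscore → non-diegetic.
(2) is non-diegetic: nothing in the scene produces it; it's an accent added for the audience.
(3) the caption isn't part of the story world, so neither is the sound tied to it → non-diegetic.

non-diegetic, non-diegetic, non-diegetic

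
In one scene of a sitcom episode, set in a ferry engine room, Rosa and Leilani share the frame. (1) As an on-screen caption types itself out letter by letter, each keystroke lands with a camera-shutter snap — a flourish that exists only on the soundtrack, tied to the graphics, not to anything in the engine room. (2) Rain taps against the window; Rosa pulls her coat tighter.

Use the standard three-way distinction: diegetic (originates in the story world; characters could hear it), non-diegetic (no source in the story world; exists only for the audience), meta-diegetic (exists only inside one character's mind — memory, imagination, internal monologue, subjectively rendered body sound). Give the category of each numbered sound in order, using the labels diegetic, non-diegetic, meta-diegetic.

Sound (1): the caption isn't part of the story world, so neither is the sound tied to it, so non-diegetic.
Sound (2): it's the actual ambient sound of the location, so diegetic.

non-diegetic, diegetic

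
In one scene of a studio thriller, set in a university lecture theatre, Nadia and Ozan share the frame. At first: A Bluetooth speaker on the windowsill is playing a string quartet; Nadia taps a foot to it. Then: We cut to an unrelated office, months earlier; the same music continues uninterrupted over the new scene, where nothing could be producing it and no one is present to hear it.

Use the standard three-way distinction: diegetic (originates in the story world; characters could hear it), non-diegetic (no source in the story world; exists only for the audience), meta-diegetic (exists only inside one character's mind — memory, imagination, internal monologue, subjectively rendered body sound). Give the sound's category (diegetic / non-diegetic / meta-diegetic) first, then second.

First: a Bluetooth speaker is a real in-scene source and Nadia reacts to it → diegetic.
Second: there is no longer any in-world source and no one can hear it — it has become underscore → non-diegetic.

diegetic, non-diegetic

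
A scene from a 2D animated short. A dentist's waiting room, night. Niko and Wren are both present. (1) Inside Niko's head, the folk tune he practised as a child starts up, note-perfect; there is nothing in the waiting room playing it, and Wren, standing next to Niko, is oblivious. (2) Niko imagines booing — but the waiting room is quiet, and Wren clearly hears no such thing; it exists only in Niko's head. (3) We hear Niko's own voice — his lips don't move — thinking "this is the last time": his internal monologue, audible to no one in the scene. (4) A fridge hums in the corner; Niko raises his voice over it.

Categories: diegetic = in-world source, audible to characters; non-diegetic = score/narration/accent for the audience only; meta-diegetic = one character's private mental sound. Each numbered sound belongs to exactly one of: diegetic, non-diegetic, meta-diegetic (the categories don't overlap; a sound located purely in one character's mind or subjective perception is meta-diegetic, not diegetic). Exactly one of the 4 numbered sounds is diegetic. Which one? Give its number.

Sound (1): the music is a memory playing inside Niko's mind alone; no real-world source, Wren can't hear it, so meta-diegetic.
Sound (2): subjective to Niko: the waiting room is silent and Wren hears nothing, so meta-diegetic.
(3) is meta-diegetic: internal monologue — inside Niko's mind, not spoken into the scene.
Sound (4): a fridge is part of the location's real environment, so diegetic.
Only (4) is diegetic.

4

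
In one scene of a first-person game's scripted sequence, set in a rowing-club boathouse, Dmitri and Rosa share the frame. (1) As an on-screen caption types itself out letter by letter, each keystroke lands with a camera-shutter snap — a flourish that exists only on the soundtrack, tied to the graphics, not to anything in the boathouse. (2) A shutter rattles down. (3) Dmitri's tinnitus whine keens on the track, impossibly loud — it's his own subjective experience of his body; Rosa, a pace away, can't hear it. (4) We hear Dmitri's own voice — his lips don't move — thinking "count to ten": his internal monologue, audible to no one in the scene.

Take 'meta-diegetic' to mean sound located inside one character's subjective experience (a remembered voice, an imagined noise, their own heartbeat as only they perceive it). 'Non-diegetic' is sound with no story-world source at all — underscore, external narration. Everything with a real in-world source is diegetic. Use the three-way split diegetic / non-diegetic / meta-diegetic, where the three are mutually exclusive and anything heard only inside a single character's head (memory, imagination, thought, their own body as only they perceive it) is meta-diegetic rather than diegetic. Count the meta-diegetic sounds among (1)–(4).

Sound (1): sound married to a title/caption — outside the diegesis by definition, so non-diegetic.
Sound (2): a shutter is a real object/event in the scene's world, so diegetic.
(3) is meta-diegetic: point-of-audition from inside Dmitri's body; not a sound in the room.
Sound (4): Dmitri's thought-voice: a private mental sound no other character can hear, so meta-diegetic.
So 2 of the 4 are meta-diegetic: (3), (4).

2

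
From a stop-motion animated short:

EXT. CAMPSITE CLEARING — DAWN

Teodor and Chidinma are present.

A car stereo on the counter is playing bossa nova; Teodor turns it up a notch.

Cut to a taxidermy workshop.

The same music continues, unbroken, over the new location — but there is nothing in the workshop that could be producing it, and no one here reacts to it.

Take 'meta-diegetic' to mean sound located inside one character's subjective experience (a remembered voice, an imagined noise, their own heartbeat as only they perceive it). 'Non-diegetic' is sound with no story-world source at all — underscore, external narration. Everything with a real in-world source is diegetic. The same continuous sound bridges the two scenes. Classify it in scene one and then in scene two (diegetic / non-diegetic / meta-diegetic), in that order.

diegetic, non-diegetic

Scene one: a car stereo is an on-screen source and Teodor reacts to it → diegetic.
Scene two: there is no source in the workshop and no one hears it — it's now underscore → non-diegetic.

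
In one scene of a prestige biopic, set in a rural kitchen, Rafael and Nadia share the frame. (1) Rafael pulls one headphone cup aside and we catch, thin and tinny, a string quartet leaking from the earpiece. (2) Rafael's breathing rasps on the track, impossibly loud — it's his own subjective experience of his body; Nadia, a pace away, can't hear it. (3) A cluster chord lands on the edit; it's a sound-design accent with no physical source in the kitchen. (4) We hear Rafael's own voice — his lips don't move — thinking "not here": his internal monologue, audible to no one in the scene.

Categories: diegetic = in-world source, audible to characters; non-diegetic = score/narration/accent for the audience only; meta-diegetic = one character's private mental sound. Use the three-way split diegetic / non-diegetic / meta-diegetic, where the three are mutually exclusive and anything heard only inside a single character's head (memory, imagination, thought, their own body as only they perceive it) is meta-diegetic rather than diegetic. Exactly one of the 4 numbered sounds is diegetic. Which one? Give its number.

1

Sound (1): the headphones are an on-screen source, so diegetic.
(2) it's Rafael's internal bodily sensation rendered as sound; only Rafael 'hears' it → meta-diegetic.
Sound (3): nothing in the scene produces it; it's an accent added for the audience, so non-diegetic.
(4) Rafael's thought-voice: a private mental sound no other character can hear → meta-diegetic.
Only (1) is diegetic.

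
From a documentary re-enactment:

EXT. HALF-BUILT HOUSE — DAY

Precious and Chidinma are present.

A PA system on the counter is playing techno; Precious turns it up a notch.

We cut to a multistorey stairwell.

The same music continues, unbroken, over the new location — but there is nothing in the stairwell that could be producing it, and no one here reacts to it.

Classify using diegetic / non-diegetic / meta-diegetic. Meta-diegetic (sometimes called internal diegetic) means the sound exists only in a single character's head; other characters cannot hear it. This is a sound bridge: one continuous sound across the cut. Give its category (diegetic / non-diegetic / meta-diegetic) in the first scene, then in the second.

Scene one: a PA system is an on-screen source and Precious reacts to it → diegetic.
Scene two: there is no source in the stairwell and no one hears it — it's now underscore → non-diegetic.

diegetic, non-diegetic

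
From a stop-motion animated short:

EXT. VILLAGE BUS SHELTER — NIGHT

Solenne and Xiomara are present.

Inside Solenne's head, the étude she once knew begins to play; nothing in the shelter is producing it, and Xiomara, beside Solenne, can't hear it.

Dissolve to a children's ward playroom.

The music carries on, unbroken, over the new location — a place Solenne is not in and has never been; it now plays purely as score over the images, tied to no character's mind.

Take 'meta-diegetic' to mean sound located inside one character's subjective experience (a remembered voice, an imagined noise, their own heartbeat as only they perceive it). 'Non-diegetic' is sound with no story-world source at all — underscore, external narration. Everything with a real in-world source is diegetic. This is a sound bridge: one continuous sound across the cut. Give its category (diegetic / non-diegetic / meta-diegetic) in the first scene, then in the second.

meta-diegetic, non-diegetic

Scene one: the music exists only inside Solenne's mind; Xiomara can't hear it → meta-diegetic.
Scene two: it's detached from Solenne entirely and plays over unrelated images with no in-world source — conventional underscore → non-diegetic.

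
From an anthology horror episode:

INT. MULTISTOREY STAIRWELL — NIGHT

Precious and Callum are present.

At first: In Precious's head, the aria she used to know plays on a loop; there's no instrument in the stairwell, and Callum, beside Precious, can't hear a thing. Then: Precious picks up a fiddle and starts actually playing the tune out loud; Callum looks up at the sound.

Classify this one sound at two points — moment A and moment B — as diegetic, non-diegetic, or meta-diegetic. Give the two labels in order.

meta-diegetic, diegetic

Moment A: the tune exists only as Precious's private memory; Callum can't hear it → meta-diegetic.
Moment B: Precious is now producing it live on a fiddle, in the room, and Callum hears it → diegetic.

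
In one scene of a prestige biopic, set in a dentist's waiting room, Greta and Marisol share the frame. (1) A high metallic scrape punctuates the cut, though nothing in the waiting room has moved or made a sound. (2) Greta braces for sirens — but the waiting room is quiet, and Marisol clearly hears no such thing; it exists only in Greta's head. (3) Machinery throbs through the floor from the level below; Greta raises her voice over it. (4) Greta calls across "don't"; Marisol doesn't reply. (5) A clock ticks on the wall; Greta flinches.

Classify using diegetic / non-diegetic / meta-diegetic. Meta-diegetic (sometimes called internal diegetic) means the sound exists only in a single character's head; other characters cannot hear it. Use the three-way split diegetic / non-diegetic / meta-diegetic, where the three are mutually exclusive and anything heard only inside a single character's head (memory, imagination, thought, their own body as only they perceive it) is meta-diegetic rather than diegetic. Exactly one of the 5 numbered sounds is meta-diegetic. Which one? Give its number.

(1) nothing in the scene produces it; it's an accent added for the audience → non-diegetic.
(2) is meta-diegetic: Greta alone 'hears' it — an imagined sound, not present in the space.
(3) is diegetic: machinery is part of the location's real environment.
(4) Greta is a character speaking aloud in the scene → diegetic.
(5) is diegetic: an in-world source (a clock); characters could hear it.
Only (2) is meta-diegetic.

2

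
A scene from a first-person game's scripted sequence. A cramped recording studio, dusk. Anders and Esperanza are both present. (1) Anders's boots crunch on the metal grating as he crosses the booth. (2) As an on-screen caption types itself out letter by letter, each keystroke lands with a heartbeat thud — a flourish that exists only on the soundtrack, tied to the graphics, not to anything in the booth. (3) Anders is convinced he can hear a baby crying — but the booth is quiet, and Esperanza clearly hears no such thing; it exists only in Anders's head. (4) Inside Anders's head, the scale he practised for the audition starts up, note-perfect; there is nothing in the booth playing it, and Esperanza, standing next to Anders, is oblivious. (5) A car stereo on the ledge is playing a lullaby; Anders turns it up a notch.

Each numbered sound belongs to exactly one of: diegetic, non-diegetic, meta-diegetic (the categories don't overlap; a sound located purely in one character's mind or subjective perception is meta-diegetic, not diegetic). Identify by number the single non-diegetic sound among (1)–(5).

(1) is diegetic: a character's body making contact with the set — an in-world sound.
Sound (2): the caption isn't part of the story world, so neither is the sound tied to it, so non-diegetic.
(3) the sound is imagined by Anders; nothing in the story world is producing it and Esperanza can't hear it → meta-diegetic.
Sound (4): the music is a memory playing inside Anders's mind alone; no real-world source, Esperanza can't hear it, so meta-diegetic.
(5) source music from a car stereo, which exists in the story world → diegetic.
Only (2) is non-diegetic.

2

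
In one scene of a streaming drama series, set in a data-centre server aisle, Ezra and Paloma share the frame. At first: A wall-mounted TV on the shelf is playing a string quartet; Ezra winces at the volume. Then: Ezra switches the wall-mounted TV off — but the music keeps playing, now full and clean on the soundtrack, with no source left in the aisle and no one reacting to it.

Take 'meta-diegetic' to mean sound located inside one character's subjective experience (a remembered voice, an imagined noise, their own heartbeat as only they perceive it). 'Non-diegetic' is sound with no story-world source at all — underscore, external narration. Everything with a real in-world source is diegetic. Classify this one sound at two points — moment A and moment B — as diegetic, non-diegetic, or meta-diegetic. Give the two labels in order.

Moment A: a wall-mounted TV is a real in-scene source and Ezra reacts to it → diegetic.
Moment B: there is no longer any in-world source and no one can hear it — it has become underscore → non-diegetic.

diegetic, non-diegetic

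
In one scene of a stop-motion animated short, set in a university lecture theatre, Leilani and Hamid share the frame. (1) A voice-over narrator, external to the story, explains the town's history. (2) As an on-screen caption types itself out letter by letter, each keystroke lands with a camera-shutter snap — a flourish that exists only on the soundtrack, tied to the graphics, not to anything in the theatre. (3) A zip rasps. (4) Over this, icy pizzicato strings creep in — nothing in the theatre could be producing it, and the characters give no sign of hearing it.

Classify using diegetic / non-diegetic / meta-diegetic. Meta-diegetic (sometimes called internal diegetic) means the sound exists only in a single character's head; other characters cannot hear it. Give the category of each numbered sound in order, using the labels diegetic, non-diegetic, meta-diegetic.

(1) is non-diegetic: external voice-over — not a character, not heard by anyone in the scene.
Sound (2): sound married to a title/caption — outside the diegesis by definition, so non-diegetic.
(3) a zip is a real object/event in the scene's world → diegetic.
(4) it has no source in the story world and no character can hear it — it's underscore → non-diegetic.

non-diegetic, non-diegetic, diegetic, non-diegetic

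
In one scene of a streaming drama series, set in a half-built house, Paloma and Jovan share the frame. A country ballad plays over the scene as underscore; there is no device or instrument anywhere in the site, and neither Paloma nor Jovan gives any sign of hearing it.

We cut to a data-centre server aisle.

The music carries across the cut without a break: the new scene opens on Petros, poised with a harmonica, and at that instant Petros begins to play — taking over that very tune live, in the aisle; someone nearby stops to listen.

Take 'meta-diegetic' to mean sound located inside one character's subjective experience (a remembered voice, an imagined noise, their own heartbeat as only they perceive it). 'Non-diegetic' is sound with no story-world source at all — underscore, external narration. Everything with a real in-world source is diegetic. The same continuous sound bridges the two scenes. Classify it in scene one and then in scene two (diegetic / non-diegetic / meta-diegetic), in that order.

Scene one: there's no in-world source anywhere and no character hears it — underscore for the audience only → non-diegetic.
Scene two: from the moment Petros starts playing, the tune is being performed on a harmonica inside the story world and another character hears it → diegetic.

non-diegetic, diegetic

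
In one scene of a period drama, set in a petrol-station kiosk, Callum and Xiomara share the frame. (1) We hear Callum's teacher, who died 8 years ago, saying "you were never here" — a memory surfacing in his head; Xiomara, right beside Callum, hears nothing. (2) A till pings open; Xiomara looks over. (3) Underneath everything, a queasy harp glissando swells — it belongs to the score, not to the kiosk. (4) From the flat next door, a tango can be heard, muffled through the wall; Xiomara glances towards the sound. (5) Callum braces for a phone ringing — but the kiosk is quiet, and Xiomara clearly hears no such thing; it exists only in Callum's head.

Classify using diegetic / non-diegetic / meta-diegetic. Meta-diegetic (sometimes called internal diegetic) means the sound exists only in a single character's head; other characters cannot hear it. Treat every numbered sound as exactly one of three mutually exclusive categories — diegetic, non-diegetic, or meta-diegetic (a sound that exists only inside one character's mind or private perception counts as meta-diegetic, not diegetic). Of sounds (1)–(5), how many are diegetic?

Sound (1): the voice is a memory playing only inside Callum's mind; Xiomara can't hear it, so meta-diegetic.
Sound (2): the sound comes from a till physically present in the location, so diegetic.
(3) is non-diegetic: nothing in the kiosk produces it and the characters don't hear it — pure soundtrack.
(4) the music has an off-screen but real-world source and a character hears it → diegetic.
(5) is meta-diegetic: subjective to Callum: the kiosk is silent and Xiomara hears nothing.
Diegetic: (2), (4) — that's 2.

2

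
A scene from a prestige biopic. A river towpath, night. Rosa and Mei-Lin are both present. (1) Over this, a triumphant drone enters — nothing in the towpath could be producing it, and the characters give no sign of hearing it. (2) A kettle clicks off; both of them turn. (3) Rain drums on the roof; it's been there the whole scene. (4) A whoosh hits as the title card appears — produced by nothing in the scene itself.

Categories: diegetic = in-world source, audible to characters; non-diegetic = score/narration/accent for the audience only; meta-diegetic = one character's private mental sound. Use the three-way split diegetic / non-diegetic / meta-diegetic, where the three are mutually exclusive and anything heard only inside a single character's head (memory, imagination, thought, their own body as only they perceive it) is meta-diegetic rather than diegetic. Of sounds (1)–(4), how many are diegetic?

2

Sound (1): nothing in the towpath produces it and the characters don't hear it — pure soundtrack, so non-diegetic.
(2) is diegetic: a kettle is a real object/event in the scene's world.
Sound (3): rain is part of the location's real environment, so diegetic.
(4) an editorial stinger — it belongs to the cut, not the story world → non-diegetic.
Diegetic: (2), (3) — that's 2.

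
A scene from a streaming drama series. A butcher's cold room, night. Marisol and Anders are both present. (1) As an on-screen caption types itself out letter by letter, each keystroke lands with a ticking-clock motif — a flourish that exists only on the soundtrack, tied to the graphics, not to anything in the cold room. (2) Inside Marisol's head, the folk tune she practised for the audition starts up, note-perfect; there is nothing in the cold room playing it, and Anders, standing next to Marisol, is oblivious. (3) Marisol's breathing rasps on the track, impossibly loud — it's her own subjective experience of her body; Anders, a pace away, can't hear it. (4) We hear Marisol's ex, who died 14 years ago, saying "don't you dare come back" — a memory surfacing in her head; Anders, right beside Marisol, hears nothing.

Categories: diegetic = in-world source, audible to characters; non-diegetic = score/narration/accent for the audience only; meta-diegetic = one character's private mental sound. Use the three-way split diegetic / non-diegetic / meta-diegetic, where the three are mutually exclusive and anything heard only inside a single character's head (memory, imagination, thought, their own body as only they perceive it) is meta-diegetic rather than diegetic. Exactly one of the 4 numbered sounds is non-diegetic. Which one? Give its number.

1

(1) is non-diegetic: it accompanies on-screen graphics, not anything inside the story world.
(2) it lives in Marisol's subjectivity, not in the cold room → meta-diegetic.
(3) a subjective body sound — Marisol's private perception, inaudible to Anders → meta-diegetic.
Sound (4): a remembered line, private to Marisol — not present in the room, not audible to Anders, so meta-diegetic.
Only (1) is non-diegetic.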